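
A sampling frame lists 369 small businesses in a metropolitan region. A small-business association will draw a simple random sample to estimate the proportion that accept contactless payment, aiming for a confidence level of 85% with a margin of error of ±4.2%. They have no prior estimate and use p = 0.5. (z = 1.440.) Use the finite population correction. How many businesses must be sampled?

Unadjusted: n₀ = 1.440² × 0.50 × 0.50 / 0.042² ≈ 293.88, so n₀ = 294.
Finite population correction with N = 369: n = n₀ / (1 + (n₀−1)/N) = 294 / (1 + 293/369) = 294 / 1.7940 ≈ 163.88.
Rounding up, n = 164.

164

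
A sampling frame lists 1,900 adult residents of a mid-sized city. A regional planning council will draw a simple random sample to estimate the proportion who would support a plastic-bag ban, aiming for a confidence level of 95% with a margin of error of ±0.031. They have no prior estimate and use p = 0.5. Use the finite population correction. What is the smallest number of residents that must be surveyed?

For 95% confidence, z = 1.960.
Unadjusted: n₀ = 1.960² × 0.50 × 0.50 / 0.031² ≈ 999.38, so n₀ = 1000.
Finite population correction with N = 1,900: n = n₀ / (1 + (n₀−1)/N) = 1000 / (1 + 999/1900) = 1000 / 1.5258 ≈ 655.40.
Rounding up, n = 656.

656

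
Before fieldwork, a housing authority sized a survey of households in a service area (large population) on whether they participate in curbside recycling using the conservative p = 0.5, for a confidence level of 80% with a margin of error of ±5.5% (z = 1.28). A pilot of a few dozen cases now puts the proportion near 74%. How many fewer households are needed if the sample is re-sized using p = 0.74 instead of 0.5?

31

Conservative (p = 0.5): n = 1.28² × 0.25 / 0.055² ≈ 135.40 → 136.
Using p = 0.74: p(1−p) = 0.1924, so n = 1.28² × 0.1924 / 0.055² ≈ 104.21 → 105.
Reduction: 136 − 105 = 31.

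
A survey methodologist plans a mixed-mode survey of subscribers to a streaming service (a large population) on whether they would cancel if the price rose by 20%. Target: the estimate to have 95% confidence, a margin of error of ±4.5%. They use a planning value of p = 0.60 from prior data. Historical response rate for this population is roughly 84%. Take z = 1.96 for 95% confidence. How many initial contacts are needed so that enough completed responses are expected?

543

Completed interviews needed: n₀ = 1.96² × 0.2400 / 0.045² ≈ 455.30 → 456.
At an 84% response rate, contacts needed = 456 / 0.84 ≈ 542.86 → 543.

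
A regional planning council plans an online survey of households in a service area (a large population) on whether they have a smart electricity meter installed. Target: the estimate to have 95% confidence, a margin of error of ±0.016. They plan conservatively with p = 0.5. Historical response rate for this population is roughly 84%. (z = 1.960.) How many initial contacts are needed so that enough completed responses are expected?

4467

Completed interviews needed: n₀ = 1.960² × 0.2500 / 0.016² ≈ 3751.56 → 3752.
At an 84% response rate, contacts needed = 3752 / 0.84 ≈ 4466.67 → 4467.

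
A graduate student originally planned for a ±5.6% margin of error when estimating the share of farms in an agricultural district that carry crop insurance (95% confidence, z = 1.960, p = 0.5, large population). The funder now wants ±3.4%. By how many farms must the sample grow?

524

At ±5.6%: n = 1.960² × 0.2500 / 0.056² ≈ 306.25 → 307.
At ±3.4%: n = 1.960² × 0.2500 / 0.034² ≈ 830.80 → 831.
Additional respondents: 831 − 307 = 524.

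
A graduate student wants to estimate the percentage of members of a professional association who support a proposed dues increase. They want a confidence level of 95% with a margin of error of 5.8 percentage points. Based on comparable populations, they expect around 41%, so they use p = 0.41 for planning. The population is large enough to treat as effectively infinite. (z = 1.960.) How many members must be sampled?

With p = 0.41, p(1−p) = 0.2419.
n = z²·p(1−p)/E² = 1.960² × 0.2419 / 0.058² = 3.8416 × 0.2419 / 0.003364 ≈ 276.24.
Rounding up gives n = 277.

277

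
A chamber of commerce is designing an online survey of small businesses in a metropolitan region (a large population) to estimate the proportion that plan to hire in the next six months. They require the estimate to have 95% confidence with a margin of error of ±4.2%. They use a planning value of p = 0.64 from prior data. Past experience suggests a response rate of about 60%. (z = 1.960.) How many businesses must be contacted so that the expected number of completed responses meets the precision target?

Completed interviews needed: n₀ = 1.960² × 0.2304 / 0.042² ≈ 501.76 → 502.
At a 60% response rate, contacts needed = 502 / 0.60 ≈ 836.67 → 837.

837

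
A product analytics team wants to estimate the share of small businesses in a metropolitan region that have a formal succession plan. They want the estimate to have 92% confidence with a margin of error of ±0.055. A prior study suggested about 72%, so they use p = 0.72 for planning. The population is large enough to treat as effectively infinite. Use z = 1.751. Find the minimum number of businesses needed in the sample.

With p = 0.72, p(1−p) = 0.2016.
n = z²·p(1−p)/E² = 1.751² × 0.2016 / 0.055² = 3.0660 × 0.2016 / 0.003025 ≈ 204.33.
Rounding up gives n = 205.

205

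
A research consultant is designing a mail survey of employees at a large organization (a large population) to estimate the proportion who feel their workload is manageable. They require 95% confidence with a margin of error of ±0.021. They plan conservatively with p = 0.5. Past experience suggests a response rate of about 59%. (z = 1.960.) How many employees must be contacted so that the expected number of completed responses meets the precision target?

3692

Completed interviews needed: n₀ = 1.960² × 0.2500 / 0.021² ≈ 2177.78 → 2178.
At a 59% response rate, contacts needed = 2178 / 0.59 ≈ 3691.53 → 3692.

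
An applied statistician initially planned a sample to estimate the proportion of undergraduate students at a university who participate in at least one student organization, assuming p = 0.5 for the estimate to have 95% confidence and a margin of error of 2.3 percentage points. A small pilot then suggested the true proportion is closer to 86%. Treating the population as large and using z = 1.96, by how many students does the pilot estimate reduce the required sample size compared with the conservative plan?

Conservative (p = 0.5): n = 1.96² × 0.25 / 0.023² ≈ 1815.50 → 1816.
Using p = 0.86: p(1−p) = 0.1204, so n = 1.96² × 0.1204 / 0.023² ≈ 874.35 → 875.
Reduction: 1816 − 875 = 941.

941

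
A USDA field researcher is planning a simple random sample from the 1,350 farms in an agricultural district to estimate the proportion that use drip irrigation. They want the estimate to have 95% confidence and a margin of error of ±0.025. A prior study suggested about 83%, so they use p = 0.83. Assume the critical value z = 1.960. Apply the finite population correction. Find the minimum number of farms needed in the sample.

Unadjusted: n₀ = 1.960² × 0.83 × 0.17 / 0.025² ≈ 867.28, so n₀ = 868.
Finite population correction with N = 1,350: n = n₀ / (1 + (n₀−1)/N) = 868 / (1 + 867/1350) = 868 / 1.6422 ≈ 528.55.
Rounding up, n = 529.

529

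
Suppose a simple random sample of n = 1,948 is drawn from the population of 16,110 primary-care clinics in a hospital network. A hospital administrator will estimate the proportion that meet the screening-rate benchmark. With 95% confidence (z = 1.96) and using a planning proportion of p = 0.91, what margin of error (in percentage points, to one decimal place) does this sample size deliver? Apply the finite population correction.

1.2

Finite-population factor: (N−n)/(N−1) = (16110−1948)/(16110−1) = 0.8791.
SE(p̂) = √[p(1−p)/n · (N−n)/(N−1)] = √[0.0819/1948 × 0.8791] = 0.00608.
E = z × SE = 1.96 × 0.00608 = 0.01192 ≈ 1.2 percentage points.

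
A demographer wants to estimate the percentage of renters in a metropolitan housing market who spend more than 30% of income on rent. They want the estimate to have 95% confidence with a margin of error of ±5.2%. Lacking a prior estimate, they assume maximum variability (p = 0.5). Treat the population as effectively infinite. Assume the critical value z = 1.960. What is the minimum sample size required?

356

With p = 0.5, p(1−p) = 0.25.
n = z²·p(1−p)/E² = 1.960² × 0.2500 / 0.052² = 3.8416 × 0.2500 / 0.002704 ≈ 355.18.
Rounding up gives n = 356.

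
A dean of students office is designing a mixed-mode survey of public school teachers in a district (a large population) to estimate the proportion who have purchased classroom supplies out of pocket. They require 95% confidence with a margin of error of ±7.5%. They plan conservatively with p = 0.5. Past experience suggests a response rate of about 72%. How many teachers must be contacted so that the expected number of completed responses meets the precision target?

For 95% confidence, z = 1.960.
Completed interviews needed: n₀ = 1.960² × 0.2500 / 0.075² ≈ 170.74 → 171.
At a 72% response rate, contacts needed = 171 / 0.72 ≈ 237.50 → 238.

238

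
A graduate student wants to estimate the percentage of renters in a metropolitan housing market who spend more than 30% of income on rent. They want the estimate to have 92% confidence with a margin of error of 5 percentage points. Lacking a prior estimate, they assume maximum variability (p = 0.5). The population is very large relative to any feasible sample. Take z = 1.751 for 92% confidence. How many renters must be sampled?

307

With p = 0.5, p(1−p) = 0.25.
n = z²·p(1−p)/E² = 1.751² × 0.2500 / 0.050² = 3.0660 × 0.2500 / 0.002500 ≈ 306.60.
Rounding up gives n = 307.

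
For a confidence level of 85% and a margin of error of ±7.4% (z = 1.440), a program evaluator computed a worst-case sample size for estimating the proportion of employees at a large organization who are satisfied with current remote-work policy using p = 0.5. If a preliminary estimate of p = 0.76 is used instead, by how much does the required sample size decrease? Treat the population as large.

25

Conservative (p = 0.5): n = 1.440² × 0.25 / 0.074² ≈ 94.67 → 95.
Using p = 0.76: p(1−p) = 0.1824, so n = 1.440² × 0.1824 / 0.074² ≈ 69.07 → 70.
Reduction: 95 − 70 = 25.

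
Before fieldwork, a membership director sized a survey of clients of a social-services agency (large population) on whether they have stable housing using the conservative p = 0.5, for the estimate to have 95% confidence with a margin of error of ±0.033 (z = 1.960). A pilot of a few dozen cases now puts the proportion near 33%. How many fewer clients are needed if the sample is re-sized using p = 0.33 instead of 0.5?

Conservative (p = 0.5): n = 1.960² × 0.25 / 0.033² ≈ 881.91 → 882.
Using p = 0.33: p(1−p) = 0.2211, so n = 1.960² × 0.2211 / 0.033² ≈ 779.96 → 780.
Reduction: 882 − 780 = 102.

102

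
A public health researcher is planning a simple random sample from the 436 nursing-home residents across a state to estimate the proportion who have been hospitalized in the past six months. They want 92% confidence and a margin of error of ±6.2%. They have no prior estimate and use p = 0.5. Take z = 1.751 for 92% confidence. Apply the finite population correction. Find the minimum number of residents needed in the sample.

Unadjusted: n₀ = 1.751² × 0.50 × 0.50 / 0.062² ≈ 199.40, so n₀ = 200.
Finite population correction with N = 436: n = n₀ / (1 + (n₀−1)/N) = 200 / (1 + 199/436) = 200 / 1.4564 ≈ 137.32.
Rounding up, n = 138.

138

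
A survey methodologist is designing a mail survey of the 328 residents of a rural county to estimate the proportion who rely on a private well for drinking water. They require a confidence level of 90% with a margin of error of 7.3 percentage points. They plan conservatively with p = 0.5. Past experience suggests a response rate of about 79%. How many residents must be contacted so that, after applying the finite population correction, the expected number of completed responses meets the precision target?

117

For 90% confidence, z = 1.645.
Completed interviews needed (unadjusted): n₀ = 1.645² × 0.2500 / 0.073² ≈ 126.95 → 127.
FPC for N = 328: n = 127 / (1 + 126/328) = 127 / 1.3841 ≈ 91.75 → 92.
At a 79% response rate, contacts needed = 92 / 0.79 ≈ 116.46 → 117.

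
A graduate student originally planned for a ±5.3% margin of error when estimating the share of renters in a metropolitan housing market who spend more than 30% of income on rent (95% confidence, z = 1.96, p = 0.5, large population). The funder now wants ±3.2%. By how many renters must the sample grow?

At ±5.3%: n = 1.96² × 0.2500 / 0.053² ≈ 341.90 → 342.
At ±3.2%: n = 1.96² × 0.2500 / 0.032² ≈ 937.89 → 938.
Additional respondents: 938 − 342 = 596.

596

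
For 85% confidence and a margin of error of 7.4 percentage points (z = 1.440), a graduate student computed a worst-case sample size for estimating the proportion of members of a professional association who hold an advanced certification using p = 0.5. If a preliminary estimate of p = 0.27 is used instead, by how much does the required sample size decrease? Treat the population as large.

20

Conservative (p = 0.5): n = 1.440² × 0.25 / 0.074² ≈ 94.67 → 95.
Using p = 0.27: p(1−p) = 0.1971, so n = 1.440² × 0.1971 / 0.074² ≈ 74.64 → 75.
Reduction: 95 − 75 = 20.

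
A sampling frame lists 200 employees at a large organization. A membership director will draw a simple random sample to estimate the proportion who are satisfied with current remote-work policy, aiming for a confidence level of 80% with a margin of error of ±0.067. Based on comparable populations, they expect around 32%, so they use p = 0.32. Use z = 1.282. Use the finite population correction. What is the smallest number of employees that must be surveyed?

58

Unadjusted: n₀ = 1.282² × 0.32 × 0.68 / 0.067² ≈ 79.67, so n₀ = 80.
Finite population correction with N = 200: n = n₀ / (1 + (n₀−1)/N) = 80 / (1 + 79/200) = 80 / 1.3950 ≈ 57.35.
Rounding up, n = 58.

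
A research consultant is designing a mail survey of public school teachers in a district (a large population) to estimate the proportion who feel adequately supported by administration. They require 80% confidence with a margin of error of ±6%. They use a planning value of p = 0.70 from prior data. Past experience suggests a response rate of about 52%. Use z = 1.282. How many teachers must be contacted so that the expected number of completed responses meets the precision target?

Completed interviews needed: n₀ = 1.282² × 0.2100 / 0.060² ≈ 95.87 → 96.
At a 52% response rate, contacts needed = 96 / 0.52 ≈ 184.62 → 185.

185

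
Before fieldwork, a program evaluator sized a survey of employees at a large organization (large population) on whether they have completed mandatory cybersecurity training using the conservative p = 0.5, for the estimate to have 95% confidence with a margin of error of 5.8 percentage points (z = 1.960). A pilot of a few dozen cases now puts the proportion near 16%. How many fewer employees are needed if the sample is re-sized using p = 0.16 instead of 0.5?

Conservative (p = 0.5): n = 1.960² × 0.25 / 0.058² ≈ 285.49 → 286.
Using p = 0.16: p(1−p) = 0.1344, so n = 1.960² × 0.1344 / 0.058² ≈ 153.48 → 154.
Reduction: 286 − 154 = 132.

132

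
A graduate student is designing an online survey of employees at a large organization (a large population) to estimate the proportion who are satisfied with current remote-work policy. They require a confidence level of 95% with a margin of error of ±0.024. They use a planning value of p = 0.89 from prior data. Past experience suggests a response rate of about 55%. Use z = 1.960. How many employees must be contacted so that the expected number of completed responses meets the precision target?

1188

Completed interviews needed: n₀ = 1.960² × 0.0979 / 0.024² ≈ 652.94 → 653.
At a 55% response rate, contacts needed = 653 / 0.55 ≈ 1187.27 → 1188.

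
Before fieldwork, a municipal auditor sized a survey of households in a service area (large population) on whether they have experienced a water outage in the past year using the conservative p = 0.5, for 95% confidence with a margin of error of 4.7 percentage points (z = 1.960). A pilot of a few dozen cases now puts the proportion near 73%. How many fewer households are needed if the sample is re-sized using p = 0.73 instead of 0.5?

92

Conservative (p = 0.5): n = 1.960² × 0.25 / 0.047² ≈ 434.77 → 435.
Using p = 0.73: p(1−p) = 0.1971, so n = 1.960² × 0.1971 / 0.047² ≈ 342.77 → 343.
Reduction: 435 − 343 = 92.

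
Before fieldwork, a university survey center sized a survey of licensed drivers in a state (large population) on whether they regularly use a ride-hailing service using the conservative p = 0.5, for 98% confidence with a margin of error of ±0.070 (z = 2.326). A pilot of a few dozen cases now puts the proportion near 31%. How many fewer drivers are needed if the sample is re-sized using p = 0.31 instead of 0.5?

Conservative (p = 0.5): n = 2.326² × 0.25 / 0.070² ≈ 276.03 → 277.
Using p = 0.31: p(1−p) = 0.2139, so n = 2.326² × 0.2139 / 0.070² ≈ 236.18 → 237.
Reduction: 277 − 237 = 40.

40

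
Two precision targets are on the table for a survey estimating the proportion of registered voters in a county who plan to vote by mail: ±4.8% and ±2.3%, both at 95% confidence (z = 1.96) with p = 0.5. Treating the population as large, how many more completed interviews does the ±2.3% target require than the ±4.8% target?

At ±4.8%: n = 1.96² × 0.2500 / 0.048² ≈ 416.84 → 417.
At ±2.3%: n = 1.96² × 0.2500 / 0.023² ≈ 1815.50 → 1816.
Additional respondents: 1816 − 417 = 1399.

1399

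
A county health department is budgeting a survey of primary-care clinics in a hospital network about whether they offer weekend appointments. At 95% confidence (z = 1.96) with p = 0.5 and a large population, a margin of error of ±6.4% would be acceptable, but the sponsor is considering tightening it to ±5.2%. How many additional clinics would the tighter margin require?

121

At ±6.4%: n = 1.96² × 0.2500 / 0.064² ≈ 234.47 → 235.
At ±5.2%: n = 1.96² × 0.2500 / 0.052² ≈ 355.18 → 356.
Additional respondents: 356 − 235 = 121.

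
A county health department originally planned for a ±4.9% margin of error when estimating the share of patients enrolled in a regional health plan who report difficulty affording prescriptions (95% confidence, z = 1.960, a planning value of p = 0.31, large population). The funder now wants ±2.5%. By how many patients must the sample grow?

972

At ±4.9%: n = 1.960² × 0.2139 / 0.049² ≈ 342.24 → 343.
At ±2.5%: n = 1.960² × 0.2139 / 0.025² ≈ 1314.75 → 1315.
Additional respondents: 1315 − 343 = 972.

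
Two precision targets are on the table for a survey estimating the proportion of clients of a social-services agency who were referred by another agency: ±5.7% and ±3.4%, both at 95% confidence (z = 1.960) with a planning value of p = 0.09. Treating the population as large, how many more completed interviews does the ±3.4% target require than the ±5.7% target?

176

At ±5.7%: n = 1.960² × 0.0819 / 0.057² ≈ 96.84 → 97.
At ±3.4%: n = 1.960² × 0.0819 / 0.034² ≈ 272.17 → 273.
Additional respondents: 273 − 97 = 176.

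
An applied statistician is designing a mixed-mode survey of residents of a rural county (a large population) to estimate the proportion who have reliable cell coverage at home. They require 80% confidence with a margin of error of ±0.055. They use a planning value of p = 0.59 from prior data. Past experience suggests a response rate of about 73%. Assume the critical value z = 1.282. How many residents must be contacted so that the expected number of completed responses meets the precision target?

181

Completed interviews needed: n₀ = 1.282² × 0.2419 / 0.055² ≈ 131.43 → 132.
At a 73% response rate, contacts needed = 132 / 0.73 ≈ 180.82 → 181.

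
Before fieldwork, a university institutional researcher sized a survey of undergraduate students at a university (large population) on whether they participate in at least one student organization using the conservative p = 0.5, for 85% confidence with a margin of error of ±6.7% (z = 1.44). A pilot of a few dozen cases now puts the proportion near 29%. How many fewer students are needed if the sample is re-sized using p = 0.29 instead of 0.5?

20

Conservative (p = 0.5): n = 1.44² × 0.25 / 0.067² ≈ 115.48 → 116.
Using p = 0.29: p(1−p) = 0.2059, so n = 1.44² × 0.2059 / 0.067² ≈ 95.11 → 96.
Reduction: 116 − 96 = 20.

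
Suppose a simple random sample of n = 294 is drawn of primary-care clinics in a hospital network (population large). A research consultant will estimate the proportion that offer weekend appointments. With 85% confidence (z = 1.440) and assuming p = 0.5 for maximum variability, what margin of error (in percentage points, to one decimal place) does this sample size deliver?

4.2

SE(p̂) = √[p(1−p)/n] = √[0.2500/294] = 0.02916.
E = z × SE = 1.440 × 0.02916 = 0.04199, or 4.2 percentage points.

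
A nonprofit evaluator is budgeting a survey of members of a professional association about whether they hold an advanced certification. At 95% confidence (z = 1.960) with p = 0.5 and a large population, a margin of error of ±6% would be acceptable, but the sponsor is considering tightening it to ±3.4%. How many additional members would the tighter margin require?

At ±6%: n = 1.960² × 0.2500 / 0.060² ≈ 266.78 → 267.
At ±3.4%: n = 1.960² × 0.2500 / 0.034² ≈ 830.80 → 831.
Additional respondents: 831 − 267 = 564.

564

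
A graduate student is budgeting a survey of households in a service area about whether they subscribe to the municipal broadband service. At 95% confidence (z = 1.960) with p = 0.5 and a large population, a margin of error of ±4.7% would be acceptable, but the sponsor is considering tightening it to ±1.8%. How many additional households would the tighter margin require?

2530

At ±4.7%: n = 1.960² × 0.2500 / 0.047² ≈ 434.77 → 435.
At ±1.8%: n = 1.960² × 0.2500 / 0.018² ≈ 2964.20 → 2965.
Additional respondents: 2965 − 435 = 2530.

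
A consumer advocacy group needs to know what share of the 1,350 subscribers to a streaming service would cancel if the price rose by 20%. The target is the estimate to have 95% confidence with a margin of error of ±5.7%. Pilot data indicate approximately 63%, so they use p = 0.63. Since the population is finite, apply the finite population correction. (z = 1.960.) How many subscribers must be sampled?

230

Unadjusted: n₀ = 1.960² × 0.63 × 0.37 / 0.057² ≈ 275.62, so n₀ = 276.
Finite population correction with N = 1,350: n = n₀ / (1 + (n₀−1)/N) = 276 / (1 + 275/1350) = 276 / 1.2037 ≈ 229.29.
Rounding up, n = 230.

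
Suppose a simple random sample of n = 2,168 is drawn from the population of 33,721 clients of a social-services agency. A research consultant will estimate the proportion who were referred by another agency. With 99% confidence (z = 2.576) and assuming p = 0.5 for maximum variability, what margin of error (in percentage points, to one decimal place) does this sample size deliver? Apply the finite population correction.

Finite-population factor: (N−n)/(N−1) = (33721−2168)/(33721−1) = 0.9357.
SE(p̂) = √[p(1−p)/n · (N−n)/(N−1)] = √[0.2500/2168 × 0.9357] = 0.01039.
E = z × SE = 2.576 × 0.01039 = 0.02676 ≈ 2.7 percentage points.

2.7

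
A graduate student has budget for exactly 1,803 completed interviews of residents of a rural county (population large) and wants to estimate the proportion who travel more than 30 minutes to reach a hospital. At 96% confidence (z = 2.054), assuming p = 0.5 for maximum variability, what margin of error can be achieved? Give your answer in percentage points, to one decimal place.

SE(p̂) = √[p(1−p)/n] = √[0.2500/1803] = 0.01178.
E = z × SE = 2.054 × 0.01178 = 0.02419, or 2.4 percentage points.

2.4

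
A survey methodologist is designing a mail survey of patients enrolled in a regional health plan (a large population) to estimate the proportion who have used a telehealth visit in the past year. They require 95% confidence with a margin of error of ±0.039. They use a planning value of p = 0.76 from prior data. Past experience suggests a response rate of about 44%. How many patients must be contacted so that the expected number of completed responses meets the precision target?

For 95% confidence, z = 1.96.
Completed interviews needed: n₀ = 1.96² × 0.1824 / 0.039² ≈ 460.69 → 461.
At a 44% response rate, contacts needed = 461 / 0.44 ≈ 1047.73 → 1048.

1048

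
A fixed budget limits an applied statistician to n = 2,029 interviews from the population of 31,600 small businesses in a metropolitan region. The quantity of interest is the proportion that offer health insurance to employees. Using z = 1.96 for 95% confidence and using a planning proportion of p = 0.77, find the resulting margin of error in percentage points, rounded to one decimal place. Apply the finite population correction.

1.8

Finite-population factor: (N−n)/(N−1) = (31600−2029)/(31600−1) = 0.9358.
SE(p̂) = √[p(1−p)/n · (N−n)/(N−1)] = √[0.1771/2029 × 0.9358] = 0.00904.
E = z × SE = 1.96 × 0.00904 = 0.01771 ≈ 1.8 percentage points.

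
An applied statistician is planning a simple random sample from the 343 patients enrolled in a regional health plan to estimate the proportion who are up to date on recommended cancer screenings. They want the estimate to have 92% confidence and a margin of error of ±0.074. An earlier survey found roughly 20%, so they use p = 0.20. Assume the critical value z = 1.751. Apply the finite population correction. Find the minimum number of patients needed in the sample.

72

Unadjusted: n₀ = 1.751² × 0.20 × 0.80 / 0.074² ≈ 89.58, so n₀ = 90.
Finite population correction with N = 343: n = n₀ / (1 + (n₀−1)/N) = 90 / (1 + 89/343) = 90 / 1.2595 ≈ 71.46.
Rounding up, n = 72.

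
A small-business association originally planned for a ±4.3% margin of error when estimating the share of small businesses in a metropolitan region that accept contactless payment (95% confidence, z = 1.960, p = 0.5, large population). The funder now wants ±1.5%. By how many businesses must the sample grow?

At ±4.3%: n = 1.960² × 0.2500 / 0.043² ≈ 519.42 → 520.
At ±1.5%: n = 1.960² × 0.2500 / 0.015² ≈ 4268.44 → 4269.
Additional respondents: 4269 − 520 = 3749.

3749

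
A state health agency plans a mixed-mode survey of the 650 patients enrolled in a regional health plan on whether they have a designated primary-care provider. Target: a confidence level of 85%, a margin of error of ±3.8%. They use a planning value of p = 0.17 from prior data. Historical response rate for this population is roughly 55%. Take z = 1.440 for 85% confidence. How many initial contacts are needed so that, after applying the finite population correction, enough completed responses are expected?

282

Completed interviews needed (unadjusted): n₀ = 1.440² × 0.1411 / 0.038² ≈ 202.62 → 203.
FPC for N = 650: n = 203 / (1 + 202/650) = 203 / 1.3108 ≈ 154.87 → 155.
At a 55% response rate, contacts needed = 155 / 0.55 ≈ 281.82 → 282.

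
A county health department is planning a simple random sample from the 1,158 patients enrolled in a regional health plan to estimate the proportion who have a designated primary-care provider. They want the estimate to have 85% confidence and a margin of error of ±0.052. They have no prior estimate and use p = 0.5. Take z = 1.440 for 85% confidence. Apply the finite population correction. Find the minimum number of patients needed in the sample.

165

Unadjusted: n₀ = 1.440² × 0.50 × 0.50 / 0.052² ≈ 191.72, so n₀ = 192.
Finite population correction with N = 1,158: n = n₀ / (1 + (n₀−1)/N) = 192 / (1 + 191/1158) = 192 / 1.1649 ≈ 164.82.
Rounding up, n = 165.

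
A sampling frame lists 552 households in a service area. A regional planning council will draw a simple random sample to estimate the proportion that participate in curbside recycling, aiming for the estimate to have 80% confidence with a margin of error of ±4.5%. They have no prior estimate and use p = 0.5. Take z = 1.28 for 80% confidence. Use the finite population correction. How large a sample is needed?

Unadjusted: n₀ = 1.28² × 0.50 × 0.50 / 0.045² ≈ 202.27, so n₀ = 203.
Finite population correction with N = 552: n = n₀ / (1 + (n₀−1)/N) = 203 / (1 + 202/552) = 203 / 1.3659 ≈ 148.62.
Rounding up, n = 149.

149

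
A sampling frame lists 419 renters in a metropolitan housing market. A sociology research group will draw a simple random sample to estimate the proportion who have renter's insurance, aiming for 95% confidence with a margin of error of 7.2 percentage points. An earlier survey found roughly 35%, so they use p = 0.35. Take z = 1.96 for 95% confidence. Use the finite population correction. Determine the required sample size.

Unadjusted: n₀ = 1.96² × 0.35 × 0.65 / 0.072² ≈ 168.59, so n₀ = 169.
Finite population correction with N = 419: n = n₀ / (1 + (n₀−1)/N) = 169 / (1 + 168/419) = 169 / 1.4010 ≈ 120.63.
Rounding up, n = 121.

121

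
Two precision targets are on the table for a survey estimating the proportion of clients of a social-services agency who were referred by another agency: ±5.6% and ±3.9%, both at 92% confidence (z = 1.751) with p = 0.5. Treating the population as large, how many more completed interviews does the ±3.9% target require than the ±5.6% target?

At ±5.6%: n = 1.751² × 0.2500 / 0.056² ≈ 244.42 → 245.
At ±3.9%: n = 1.751² × 0.2500 / 0.039² ≈ 503.94 → 504.
Additional respondents: 504 − 245 = 259.

259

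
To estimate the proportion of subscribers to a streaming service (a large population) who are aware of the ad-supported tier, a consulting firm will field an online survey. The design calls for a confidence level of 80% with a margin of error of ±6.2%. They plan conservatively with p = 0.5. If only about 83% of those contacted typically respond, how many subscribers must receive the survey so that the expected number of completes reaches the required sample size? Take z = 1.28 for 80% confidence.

Completed interviews needed: n₀ = 1.28² × 0.2500 / 0.062² ≈ 106.56 → 107.
At an 83% response rate, contacts needed = 107 / 0.83 ≈ 128.92 → 129.

129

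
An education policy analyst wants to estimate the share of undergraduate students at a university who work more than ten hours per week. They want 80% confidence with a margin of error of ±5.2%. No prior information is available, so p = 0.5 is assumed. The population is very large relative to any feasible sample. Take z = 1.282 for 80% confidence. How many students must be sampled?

With p = 0.5, p(1−p) = 0.25.
n = z²·p(1−p)/E² = 1.282² × 0.2500 / 0.052² = 1.6435 × 0.2500 / 0.002704 ≈ 151.95.
Rounding up gives n = 152.

152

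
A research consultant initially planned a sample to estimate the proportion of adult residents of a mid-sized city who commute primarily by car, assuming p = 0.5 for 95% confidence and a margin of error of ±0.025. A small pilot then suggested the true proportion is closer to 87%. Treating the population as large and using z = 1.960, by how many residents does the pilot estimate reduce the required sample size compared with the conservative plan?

Conservative (p = 0.5): n = 1.960² × 0.25 / 0.025² ≈ 1536.64 → 1537.
Using p = 0.87: p(1−p) = 0.1131, so n = 1.960² × 0.1131 / 0.025² ≈ 695.18 → 696.
Reduction: 1537 − 696 = 841.

841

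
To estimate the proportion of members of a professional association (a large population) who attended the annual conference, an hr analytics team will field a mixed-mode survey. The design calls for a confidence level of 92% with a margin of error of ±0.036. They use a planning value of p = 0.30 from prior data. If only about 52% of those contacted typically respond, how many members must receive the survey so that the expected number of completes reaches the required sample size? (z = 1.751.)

Completed interviews needed: n₀ = 1.751² × 0.2100 / 0.036² ≈ 496.81 → 497.
At a 52% response rate, contacts needed = 497 / 0.52 ≈ 955.77 → 956.

956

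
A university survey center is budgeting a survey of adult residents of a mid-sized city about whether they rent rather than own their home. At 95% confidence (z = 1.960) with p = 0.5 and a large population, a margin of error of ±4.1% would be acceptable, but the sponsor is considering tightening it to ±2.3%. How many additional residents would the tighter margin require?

1244

At ±4.1%: n = 1.960² × 0.2500 / 0.041² ≈ 571.33 → 572.
At ±2.3%: n = 1.960² × 0.2500 / 0.023² ≈ 1815.50 → 1816.
Additional respondents: 1816 − 572 = 1244.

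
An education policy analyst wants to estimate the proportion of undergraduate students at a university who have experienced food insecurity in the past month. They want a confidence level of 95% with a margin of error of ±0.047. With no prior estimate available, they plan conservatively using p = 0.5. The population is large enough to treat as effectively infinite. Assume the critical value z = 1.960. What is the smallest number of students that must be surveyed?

With p = 0.5, p(1−p) = 0.25.
n = z²·p(1−p)/E² = 1.960² × 0.2500 / 0.047² = 3.8416 × 0.2500 / 0.002209 ≈ 434.77.
Rounding up gives n = 435.

435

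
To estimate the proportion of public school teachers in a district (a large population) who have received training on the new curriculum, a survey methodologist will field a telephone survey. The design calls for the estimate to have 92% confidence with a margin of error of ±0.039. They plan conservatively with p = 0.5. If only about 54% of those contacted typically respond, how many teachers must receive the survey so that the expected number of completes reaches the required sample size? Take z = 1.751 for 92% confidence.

934

Completed interviews needed: n₀ = 1.751² × 0.2500 / 0.039² ≈ 503.94 → 504.
At a 54% response rate, contacts needed = 504 / 0.54 ≈ 933.33 → 934.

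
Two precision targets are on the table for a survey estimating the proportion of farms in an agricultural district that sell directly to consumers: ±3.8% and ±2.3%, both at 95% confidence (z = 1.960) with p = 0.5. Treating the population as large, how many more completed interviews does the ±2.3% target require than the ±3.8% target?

At ±3.8%: n = 1.960² × 0.2500 / 0.038² ≈ 665.10 → 666.
At ±2.3%: n = 1.960² × 0.2500 / 0.023² ≈ 1815.50 → 1816.
Additional respondents: 1816 − 666 = 1150.

1150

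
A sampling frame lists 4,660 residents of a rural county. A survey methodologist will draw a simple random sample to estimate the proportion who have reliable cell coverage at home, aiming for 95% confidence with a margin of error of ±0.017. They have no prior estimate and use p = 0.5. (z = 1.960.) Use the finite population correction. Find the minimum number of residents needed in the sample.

Unadjusted: n₀ = 1.960² × 0.50 × 0.50 / 0.017² ≈ 3323.18, so n₀ = 3324.
Finite population correction with N = 4,660: n = n₀ / (1 + (n₀−1)/N) = 3324 / (1 + 3323/4660) = 3324 / 1.7131 ≈ 1940.35.
Rounding up, n = 1941.

1941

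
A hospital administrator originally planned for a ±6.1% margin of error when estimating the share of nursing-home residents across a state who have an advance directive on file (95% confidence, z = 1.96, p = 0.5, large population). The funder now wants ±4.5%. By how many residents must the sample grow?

At ±6.1%: n = 1.96² × 0.2500 / 0.061² ≈ 258.10 → 259.
At ±4.5%: n = 1.96² × 0.2500 / 0.045² ≈ 474.27 → 475.
Additional respondents: 475 − 259 = 216.

216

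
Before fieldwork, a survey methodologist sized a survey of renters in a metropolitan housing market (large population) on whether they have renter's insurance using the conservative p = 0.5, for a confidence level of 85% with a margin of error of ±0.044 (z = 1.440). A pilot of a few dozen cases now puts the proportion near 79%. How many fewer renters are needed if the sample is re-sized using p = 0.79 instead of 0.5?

90

Conservative (p = 0.5): n = 1.440² × 0.25 / 0.044² ≈ 267.77 → 268.
Using p = 0.79: p(1−p) = 0.1659, so n = 1.440² × 0.1659 / 0.044² ≈ 177.69 → 178.
Reduction: 268 − 178 = 90.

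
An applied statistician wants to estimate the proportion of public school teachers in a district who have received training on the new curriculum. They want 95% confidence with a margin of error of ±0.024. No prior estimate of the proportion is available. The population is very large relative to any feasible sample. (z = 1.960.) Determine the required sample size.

With no prior estimate, use p = 0.5, giving p(1−p) = 0.25.
n = z²·p(1−p)/E² = 1.960² × 0.2500 / 0.024² = 3.8416 × 0.2500 / 0.000576 ≈ 1667.36.
Rounding up gives n = 1668.

1668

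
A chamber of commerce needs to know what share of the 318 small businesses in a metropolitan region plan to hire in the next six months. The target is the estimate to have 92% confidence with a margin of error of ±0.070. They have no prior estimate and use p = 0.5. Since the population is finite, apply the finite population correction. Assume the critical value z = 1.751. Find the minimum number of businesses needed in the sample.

106

Unadjusted: n₀ = 1.751² × 0.50 × 0.50 / 0.070² ≈ 156.43, so n₀ = 157.
Finite population correction with N = 318: n = n₀ / (1 + (n₀−1)/N) = 157 / (1 + 156/318) = 157 / 1.4906 ≈ 105.33.
Rounding up, n = 106.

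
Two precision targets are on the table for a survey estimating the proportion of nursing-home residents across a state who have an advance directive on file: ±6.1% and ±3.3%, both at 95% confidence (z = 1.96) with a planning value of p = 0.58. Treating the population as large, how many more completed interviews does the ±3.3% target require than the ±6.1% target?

608

At ±6.1%: n = 1.96² × 0.2436 / 0.061² ≈ 251.50 → 252.
At ±3.3%: n = 1.96² × 0.2436 / 0.033² ≈ 859.33 → 860.
Additional respondents: 860 − 252 = 608.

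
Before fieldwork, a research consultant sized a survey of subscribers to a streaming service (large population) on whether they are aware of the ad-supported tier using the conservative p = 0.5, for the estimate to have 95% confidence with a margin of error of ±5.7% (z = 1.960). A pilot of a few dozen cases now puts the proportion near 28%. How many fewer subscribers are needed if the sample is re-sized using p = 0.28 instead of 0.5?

57

Conservative (p = 0.5): n = 1.960² × 0.25 / 0.057² ≈ 295.60 → 296.
Using p = 0.28: p(1−p) = 0.2016, so n = 1.960² × 0.2016 / 0.057² ≈ 238.37 → 239.
Reduction: 296 − 239 = 57.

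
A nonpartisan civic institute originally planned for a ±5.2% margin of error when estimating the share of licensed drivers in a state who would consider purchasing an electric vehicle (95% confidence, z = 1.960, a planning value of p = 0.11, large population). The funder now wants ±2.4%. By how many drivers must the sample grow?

513

At ±5.2%: n = 1.960² × 0.0979 / 0.052² ≈ 139.09 → 140.
At ±2.4%: n = 1.960² × 0.0979 / 0.024² ≈ 652.94 → 653.
Additional respondents: 653 − 140 = 513.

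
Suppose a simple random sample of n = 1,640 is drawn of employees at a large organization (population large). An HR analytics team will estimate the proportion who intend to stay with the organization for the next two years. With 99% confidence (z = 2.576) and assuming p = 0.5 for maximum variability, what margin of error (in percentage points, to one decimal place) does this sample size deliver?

SE(p̂) = √[p(1−p)/n] = √[0.2500/1640] = 0.01235.
E = z × SE = 2.576 × 0.01235 = 0.03180, or 3.2 percentage points.

3.2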